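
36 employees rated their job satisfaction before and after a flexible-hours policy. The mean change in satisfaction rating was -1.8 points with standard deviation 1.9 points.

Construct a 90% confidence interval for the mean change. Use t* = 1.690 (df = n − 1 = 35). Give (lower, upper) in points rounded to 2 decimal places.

(-2.34, -1.26)

Paired design: SE = s_d/√n = 1.9/√36 = 0.3167.
t* = 1.690; margin of error = 1.690 × 0.3167 = 0.5352.
-1.8 ± 0.5352 → (-2.34, -1.26).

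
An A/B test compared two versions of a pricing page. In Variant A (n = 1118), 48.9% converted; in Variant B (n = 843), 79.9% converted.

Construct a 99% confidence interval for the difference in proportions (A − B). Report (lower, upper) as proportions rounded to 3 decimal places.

The two standard errors are √(0.4890×0.5110/1118) = 0.01495 and √(0.7990×0.2010/843) = 0.01380.
Because the samples are independent, SE_diff = √(0.01495² + 0.01380²) = 0.02035.
Using z* = 2.576 for 99%, ME = 2.576 × 0.02035 = 0.05242.
p̂₁ − p̂₂ = -0.3100; interval -0.3100 ± 0.05242 gives (-0.362, -0.258).

(-0.362, -0.258)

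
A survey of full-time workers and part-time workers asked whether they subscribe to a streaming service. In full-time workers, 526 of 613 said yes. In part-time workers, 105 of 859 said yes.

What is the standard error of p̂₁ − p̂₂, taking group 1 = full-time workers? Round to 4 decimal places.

p̂₁ = 526/613 = 0.8581 and p̂₂ = 105/859 = 0.1222.
SE₁ = √(p̂₁(1−p̂₁)/n₁) = √(0.8581·0.1419/613) = 0.01409; SE₂ = √(0.1222·0.8778/859) = 0.01117.
Independent samples: SE of the difference = √(SE₁² + SE₂²) = √(0.0001985281 + 0.0001247689) = 0.01798.

0.0180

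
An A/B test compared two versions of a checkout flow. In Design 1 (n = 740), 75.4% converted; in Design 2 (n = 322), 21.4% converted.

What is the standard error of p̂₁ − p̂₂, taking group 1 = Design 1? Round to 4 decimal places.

0.0278

The two standard errors are √(0.7540×0.2460/740) = 0.01583 and √(0.2140×0.7860/322) = 0.02286.
Because the samples are independent, SE_diff = √(0.01583² + 0.02286²) = 0.02781.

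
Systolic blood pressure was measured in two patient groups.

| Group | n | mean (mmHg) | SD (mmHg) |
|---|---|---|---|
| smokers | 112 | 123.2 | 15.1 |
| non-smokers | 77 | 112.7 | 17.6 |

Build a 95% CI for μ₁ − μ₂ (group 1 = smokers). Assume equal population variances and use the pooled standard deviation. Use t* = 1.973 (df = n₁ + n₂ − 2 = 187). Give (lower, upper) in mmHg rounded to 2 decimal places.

Pooled variance s_p² = [111·15.1² + 76·17.6²] / (112+77−2) = 261.2346, so s_p = 16.1628.
SE_diff = s_p·√(1/n₁ + 1/n₂) = 16.1628·√(1/112 + 1/77) = 2.3927.
t* = 1.973; margin = 1.973 × 2.3927 = 4.7208.
Difference = 123.2 − 112.7 = 10.5000.
10.5000 ± 4.7208 → (5.78, 15.22).

(5.78, 15.22)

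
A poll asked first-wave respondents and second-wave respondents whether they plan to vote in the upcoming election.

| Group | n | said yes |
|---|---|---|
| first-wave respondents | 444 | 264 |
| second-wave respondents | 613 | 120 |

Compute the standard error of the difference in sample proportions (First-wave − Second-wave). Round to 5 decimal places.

First, p̂₁ = 264/444 = 0.5946; p̂₂ = 120/613 = 0.1958.
The two standard errors are √(0.5946×0.4054/444) = 0.02330 and √(0.1958×0.8042/613) = 0.01603.
Because the samples are independent, SE_diff = √(0.02330² + 0.01603²) = 0.02828.

0.02828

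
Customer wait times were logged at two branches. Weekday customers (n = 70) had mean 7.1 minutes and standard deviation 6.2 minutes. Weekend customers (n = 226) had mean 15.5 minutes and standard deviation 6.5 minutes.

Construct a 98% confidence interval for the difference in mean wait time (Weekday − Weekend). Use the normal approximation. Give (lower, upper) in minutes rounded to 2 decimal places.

Standard errors of each mean: 6.2/√70 = 0.7410 and 6.5/√226 = 0.4324.
SE(x̄₁ − x̄₂) = √(0.7410² + 0.4324²) = 0.8579 for independent samples with unequal variances.
With z* = 2.326, the margin is 2.326 × 0.8579 = 1.9955.
x̄₁ − x̄₂ = 7.1 − 15.5 = -8.4000; the interval is -8.4000 ± 1.9955 = (-10.40, -6.40).

(-10.40, -6.40)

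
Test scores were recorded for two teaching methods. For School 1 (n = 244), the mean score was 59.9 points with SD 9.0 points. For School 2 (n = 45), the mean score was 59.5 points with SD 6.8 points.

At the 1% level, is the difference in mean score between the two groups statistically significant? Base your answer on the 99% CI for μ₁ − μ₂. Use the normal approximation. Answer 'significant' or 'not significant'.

SE₁ = s₁/√n₁ = 9.0/√244 = 0.5762; SE₂ = 6.8/√45 = 1.0137.
Independent samples, unequal variances: SE_diff = √(SE₁² + SE₂²) = √(0.33200644 + 1.02758769) = 1.1660.
z* = 2.576, so margin of error = 2.576 × 1.1660 = 3.0036.
Difference in means = 59.9 − 59.5 = 0.4000.
0.4000 ± 3.0036 → (-2.6036, 3.4036).
The interval (-2.6036, 3.4036) contains 0, so the difference is not significant.

not significant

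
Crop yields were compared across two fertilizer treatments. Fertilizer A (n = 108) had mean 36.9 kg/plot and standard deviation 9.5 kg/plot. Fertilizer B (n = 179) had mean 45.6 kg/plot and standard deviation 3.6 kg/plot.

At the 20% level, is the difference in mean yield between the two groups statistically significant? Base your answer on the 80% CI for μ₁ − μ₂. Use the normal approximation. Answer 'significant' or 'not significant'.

significant

Per-group SEs: s₁/√n₁ = 9.5/√108 = 0.9141, s₂/√n₂ = 3.6/√179 = 0.2691.
Unpooled SE of the difference: √(0.83557881 + 0.07241481) = 0.9529.
Margin of error = z* · SE = 1.282 × 0.9529 = 1.2216.
x̄₁ − x̄₂ = 36.9 − 45.6 = -8.7000.
CI: -8.7000 ± 1.2216 = (-9.9216, -7.4784).
The interval (-9.9216, -7.4784) does not contain 0, so the difference is significant.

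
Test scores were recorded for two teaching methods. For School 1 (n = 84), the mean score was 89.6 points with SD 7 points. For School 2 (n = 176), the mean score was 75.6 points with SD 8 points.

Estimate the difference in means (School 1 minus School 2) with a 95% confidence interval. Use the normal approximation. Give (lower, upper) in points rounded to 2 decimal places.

(12.09, 15.91)

SE₁ = s₁/√n₁ = 7/√84 = 0.7638; SE₂ = 8/√176 = 0.6030.
Independent samples, unequal variances: SE_diff = √(SE₁² + SE₂²) = √(0.58339044 + 0.363609) = 0.9731.
z* = 1.960, so margin of error = 1.960 × 0.9731 = 1.9073.
Difference in means = 89.6 − 75.6 = 14.0000.
14.0000 ± 1.9073 → (12.09, 15.91).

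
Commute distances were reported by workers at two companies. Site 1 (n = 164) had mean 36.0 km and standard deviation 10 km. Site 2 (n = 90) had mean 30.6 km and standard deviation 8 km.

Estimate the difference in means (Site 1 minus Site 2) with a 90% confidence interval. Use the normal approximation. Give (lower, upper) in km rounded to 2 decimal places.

(3.51, 7.29)

Standard errors of each mean: 10/√164 = 0.7809 and 8/√90 = 0.8433.
SE(x̄₁ − x̄₂) = √(0.7809² + 0.8433²) = 1.1493 for independent samples with unequal variances.
With z* = 1.645, the margin is 1.645 × 1.1493 = 1.8906.
x̄₁ − x̄₂ = 36.0 − 30.6 = 5.4000; the interval is 5.4000 ± 1.8906 = (3.51, 7.29).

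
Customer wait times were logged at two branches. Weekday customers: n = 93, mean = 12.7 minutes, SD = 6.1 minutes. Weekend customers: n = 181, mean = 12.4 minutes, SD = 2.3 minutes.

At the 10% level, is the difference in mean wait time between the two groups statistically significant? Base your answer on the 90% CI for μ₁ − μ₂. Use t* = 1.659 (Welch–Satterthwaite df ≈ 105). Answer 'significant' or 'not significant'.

not significant

SE₁ = s₁/√n₁ = 6.1/√93 = 0.6325; SE₂ = 2.3/√181 = 0.1710.
Independent samples, unequal variances: SE_diff = √(SE₁² + SE₂²) = √(0.40005625 + 0.029241) = 0.6552.
t* = 1.659, so margin of error = 1.659 × 0.6552 = 1.0870.
Difference in means = 12.7 − 12.4 = 0.3000.
0.3000 ± 1.0870 → (-0.7870, 1.3870).
The interval (-0.7870, 1.3870) contains 0, so the difference is not significant.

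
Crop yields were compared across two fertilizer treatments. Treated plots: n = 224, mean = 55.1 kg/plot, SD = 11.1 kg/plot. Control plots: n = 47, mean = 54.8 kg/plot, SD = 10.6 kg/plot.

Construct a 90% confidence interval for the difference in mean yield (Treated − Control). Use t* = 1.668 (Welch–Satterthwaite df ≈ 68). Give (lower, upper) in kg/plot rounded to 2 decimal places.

(-2.56, 3.16)

Per-group SEs: s₁/√n₁ = 11.1/√224 = 0.7416, s₂/√n₂ = 10.6/√47 = 1.5462.
Unpooled SE of the difference: √(0.54997056 + 2.39073444) = 1.7148.
Margin of error = t* · SE = 1.668 × 1.7148 = 2.8603.
x̄₁ − x̄₂ = 55.1 − 54.8 = 0.3000.
CI: 0.3000 ± 2.8603 = (-2.56, 3.16).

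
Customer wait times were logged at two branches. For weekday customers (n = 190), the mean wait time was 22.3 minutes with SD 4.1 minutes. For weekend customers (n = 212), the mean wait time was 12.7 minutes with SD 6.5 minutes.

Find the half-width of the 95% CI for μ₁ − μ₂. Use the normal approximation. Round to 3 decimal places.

1.051

Standard errors of each mean: 4.1/√190 = 0.2974 and 6.5/√212 = 0.4464.
SE(x̄₁ − x̄₂) = √(0.2974² + 0.4464²) = 0.5364 for independent samples with unequal variances.
With z* = 1.960, the margin is 1.960 × 0.5364 = 1.0513.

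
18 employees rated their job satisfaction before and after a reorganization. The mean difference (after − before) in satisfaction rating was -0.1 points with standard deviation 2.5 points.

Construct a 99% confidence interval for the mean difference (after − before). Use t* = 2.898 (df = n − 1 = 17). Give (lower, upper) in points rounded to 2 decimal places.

Paired design: SE = s_d/√n = 2.5/√18 = 0.5893.
t* = 2.898; margin of error = 2.898 × 0.5893 = 1.7078.
-0.1 ± 1.7078 → (-1.81, 1.61).

(-1.81, 1.61)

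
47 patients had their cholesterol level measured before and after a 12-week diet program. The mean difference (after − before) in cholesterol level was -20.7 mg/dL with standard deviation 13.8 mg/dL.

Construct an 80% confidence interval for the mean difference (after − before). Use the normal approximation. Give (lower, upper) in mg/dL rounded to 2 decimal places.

(-23.28, -18.12)

This is a matched-pairs design, so SE = s_d/√n = 13.8/√47 = 2.0129.
Margin = 1.282 × 2.0129 = 2.5805; the interval is -20.7 ± 2.5805 = (-23.28, -18.12).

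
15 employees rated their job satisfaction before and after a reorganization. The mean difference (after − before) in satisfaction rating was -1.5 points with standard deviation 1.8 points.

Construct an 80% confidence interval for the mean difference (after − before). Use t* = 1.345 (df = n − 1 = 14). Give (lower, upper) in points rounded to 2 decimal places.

(-2.13, -0.87)

Paired design: SE = s_d/√n = 1.8/√15 = 0.4648.
t* = 1.345; margin of error = 1.345 × 0.4648 = 0.6252.
-1.5 ± 0.6252 → (-2.13, -0.87).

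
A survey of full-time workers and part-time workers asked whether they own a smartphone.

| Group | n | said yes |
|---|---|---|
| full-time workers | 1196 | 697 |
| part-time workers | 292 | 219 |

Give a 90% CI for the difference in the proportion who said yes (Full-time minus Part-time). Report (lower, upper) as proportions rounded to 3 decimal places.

Sample proportions: 697/1196 = 0.5828, 219/292 = 0.7500.
Each SE is √(p̂(1−p̂)/n): √(0.5828·0.4172/1196) = 0.01426 and √(0.7500·0.2500/292) = 0.02534.
SE(p̂₁ − p̂₂) = √(SE₁² + SE₂²) = √(0.0002033476 + 0.0006421156) = 0.02908, since the two samples are independent.
At 90% confidence z* = 1.645; margin = 1.645 × 0.02908 = 0.04784.
The difference is 0.5828 − 0.7500 = -0.1672, so the interval is -0.1672 ± 0.04784 = (-0.215, -0.119).

(-0.215, -0.119)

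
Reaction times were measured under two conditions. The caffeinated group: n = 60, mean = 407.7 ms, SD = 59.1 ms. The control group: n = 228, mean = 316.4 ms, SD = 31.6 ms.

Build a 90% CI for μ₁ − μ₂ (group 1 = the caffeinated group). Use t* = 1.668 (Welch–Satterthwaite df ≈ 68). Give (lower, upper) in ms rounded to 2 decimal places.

SE₁ = s₁/√n₁ = 59.1/√60 = 7.6298; SE₂ = 31.6/√228 = 2.0928.
Independent samples, unequal variances: SE_diff = √(SE₁² + SE₂²) = √(58.21384804 + 4.37981184) = 7.9116.
t* = 1.668, so margin of error = 1.668 × 7.9116 = 13.1965.
Difference in means = 407.7 − 316.4 = 91.3000.
91.3000 ± 13.1965 → (78.10, 104.50).

(78.10, 104.50)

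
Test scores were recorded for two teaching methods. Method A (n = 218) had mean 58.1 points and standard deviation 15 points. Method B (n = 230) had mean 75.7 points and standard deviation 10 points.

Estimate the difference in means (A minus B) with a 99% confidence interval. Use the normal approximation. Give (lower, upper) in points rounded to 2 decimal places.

(-20.72, -14.48)

SE₁ = s₁/√n₁ = 15/√218 = 1.0159; SE₂ = 10/√230 = 0.6594.
Independent samples, unequal variances: SE_diff = √(SE₁² + SE₂²) = √(1.03205281 + 0.43480836) = 1.2111.
z* = 2.576, so margin of error = 2.576 × 1.2111 = 3.1198.
Difference in means = 58.1 − 75.7 = -17.6000.
-17.6000 ± 3.1198 → (-20.72, -14.48).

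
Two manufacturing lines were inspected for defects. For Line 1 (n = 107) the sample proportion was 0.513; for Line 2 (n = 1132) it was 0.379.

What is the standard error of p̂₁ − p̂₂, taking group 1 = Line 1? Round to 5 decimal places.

0.05043

SE₁ = √(p̂₁(1−p̂₁)/n₁) = √(0.5130·0.4870/107) = 0.04832; SE₂ = √(0.3790·0.6210/1132) = 0.01442.
Independent samples: SE of the difference = √(SE₁² + SE₂²) = √(0.0023348224 + 0.0002079364) = 0.05043.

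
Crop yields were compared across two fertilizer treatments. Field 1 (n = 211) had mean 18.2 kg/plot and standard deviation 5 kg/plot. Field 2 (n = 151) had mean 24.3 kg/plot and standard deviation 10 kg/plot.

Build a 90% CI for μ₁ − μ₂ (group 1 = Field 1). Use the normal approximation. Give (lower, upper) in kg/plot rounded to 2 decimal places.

(-7.55, -4.65)

Standard errors of each mean: 5/√211 = 0.3442 and 10/√151 = 0.8138.
SE(x̄₁ − x̄₂) = √(0.3442² + 0.8138²) = 0.8836 for independent samples with unequal variances.
With z* = 1.645, the margin is 1.645 × 0.8836 = 1.4535.
x̄₁ − x̄₂ = 18.2 − 24.3 = -6.1000; the interval is -6.1000 ± 1.4535 = (-7.55, -4.65).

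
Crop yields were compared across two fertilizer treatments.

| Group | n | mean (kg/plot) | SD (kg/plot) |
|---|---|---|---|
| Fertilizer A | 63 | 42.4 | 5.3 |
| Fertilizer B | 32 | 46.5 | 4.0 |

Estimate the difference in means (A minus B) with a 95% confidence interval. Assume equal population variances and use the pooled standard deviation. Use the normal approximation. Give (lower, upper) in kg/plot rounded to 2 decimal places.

(-6.19, -2.01)

Pooled variance s_p² = [62·5.3² + 31·4.0²] / (63+32−2) = 24.0600, so s_p = 4.9051.
SE_diff = s_p·√(1/n₁ + 1/n₂) = 4.9051·√(1/63 + 1/32) = 1.0648.
z* = 1.960; margin = 1.960 × 1.0648 = 2.0870.
Difference = 42.4 − 46.5 = -4.1000.
-4.1000 ± 2.0870 → (-6.19, -2.01).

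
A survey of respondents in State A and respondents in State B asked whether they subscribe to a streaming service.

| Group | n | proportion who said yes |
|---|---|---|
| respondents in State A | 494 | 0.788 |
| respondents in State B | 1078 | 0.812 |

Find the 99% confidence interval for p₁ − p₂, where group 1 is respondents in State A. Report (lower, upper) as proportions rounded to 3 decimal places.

SE₁ = √(p̂₁(1−p̂₁)/n₁) = √(0.7880·0.2120/494) = 0.01839; SE₂ = √(0.8120·0.1880/1078) = 0.01190.
Independent samples: SE of the difference = √(SE₁² + SE₂²) = √(0.0003381921 + 0.00014161) = 0.02190.
z* for 99% confidence is 2.576, so the margin of error is 2.576 × 0.02190 = 0.05641.
Point estimate p̂₁ − p̂₂ = 0.7880 − 0.8120 = -0.0240.
-0.0240 ± 0.05641 → (-0.080, 0.032).

(-0.080, 0.032)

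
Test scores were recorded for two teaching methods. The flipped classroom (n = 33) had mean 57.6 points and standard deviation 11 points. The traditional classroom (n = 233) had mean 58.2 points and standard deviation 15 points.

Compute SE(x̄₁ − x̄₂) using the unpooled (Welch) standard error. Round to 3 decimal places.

2.152

SE₁ = s₁/√n₁ = 11/√33 = 1.9149; SE₂ = 15/√233 = 0.9827.
Independent samples, unequal variances: SE_diff = √(SE₁² + SE₂²) = √(3.66684201 + 0.96569929) = 2.1523.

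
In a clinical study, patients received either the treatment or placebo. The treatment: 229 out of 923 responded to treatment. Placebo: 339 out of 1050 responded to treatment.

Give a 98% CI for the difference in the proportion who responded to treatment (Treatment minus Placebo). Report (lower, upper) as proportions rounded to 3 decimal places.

Sample proportions: 229/923 = 0.2481, 339/1050 = 0.3229.
Each SE is √(p̂(1−p̂)/n): √(0.2481·0.7519/923) = 0.01422 and √(0.3229·0.6771/1050) = 0.01443.
SE(p̂₁ − p̂₂) = √(SE₁² + SE₂²) = √(0.0002022084 + 0.0002082249) = 0.02026, since the two samples are independent.
At 98% confidence z* = 2.326; margin = 2.326 × 0.02026 = 0.04712.
The difference is 0.2481 − 0.3229 = -0.0748, so the interval is -0.0748 ± 0.04712 = (-0.122, -0.028).

(-0.122, -0.028)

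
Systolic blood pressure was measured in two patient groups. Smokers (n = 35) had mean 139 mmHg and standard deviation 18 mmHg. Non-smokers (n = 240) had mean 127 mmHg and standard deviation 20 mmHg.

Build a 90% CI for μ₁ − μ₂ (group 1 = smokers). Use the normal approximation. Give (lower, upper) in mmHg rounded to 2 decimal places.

(6.56, 17.44)

Standard errors of each mean: 18/√35 = 3.0426 and 20/√240 = 1.2910.
SE(x̄₁ − x̄₂) = √(3.0426² + 1.2910²) = 3.3052 for independent samples with unequal variances.
With z* = 1.645, the margin is 1.645 × 3.3052 = 5.4371.
x̄₁ − x̄₂ = 139 − 127 = 12.0000; the interval is 12.0000 ± 5.4371 = (6.56, 17.44).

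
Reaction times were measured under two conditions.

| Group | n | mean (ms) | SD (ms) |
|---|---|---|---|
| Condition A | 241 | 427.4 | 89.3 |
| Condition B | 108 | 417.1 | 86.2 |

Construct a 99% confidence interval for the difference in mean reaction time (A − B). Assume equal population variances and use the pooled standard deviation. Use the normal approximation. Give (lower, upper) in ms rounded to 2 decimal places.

Pooled variance s_p² = [240·89.3² + 107·86.2²] / (241+108−2) = 7806.7282, so s_p = 88.3557.
SE_diff = s_p·√(1/n₁ + 1/n₂) = 88.3557·√(1/241 + 1/108) = 10.2312.
z* = 2.576; margin = 2.576 × 10.2312 = 26.3556.
Difference = 427.4 − 417.1 = 10.3000.
10.3000 ± 26.3556 → (-16.06, 36.66).

(-16.06, 36.66)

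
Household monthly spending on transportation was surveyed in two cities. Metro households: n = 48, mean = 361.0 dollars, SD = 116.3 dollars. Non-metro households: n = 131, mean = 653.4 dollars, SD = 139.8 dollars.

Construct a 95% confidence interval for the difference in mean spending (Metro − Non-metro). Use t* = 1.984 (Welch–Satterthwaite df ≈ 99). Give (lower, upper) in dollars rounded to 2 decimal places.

Standard errors of each mean: 116.3/√48 = 16.7865 and 139.8/√131 = 12.2144.
SE(x̄₁ − x̄₂) = √(16.7865² + 12.2144²) = 20.7600 for independent samples with unequal variances.
With t* = 1.984, the margin is 1.984 × 20.7600 = 41.1878.
x̄₁ − x̄₂ = 361.0 − 653.4 = -292.4000; the interval is -292.4000 ± 41.1878 = (-333.59, -251.21).

(-333.59, -251.21)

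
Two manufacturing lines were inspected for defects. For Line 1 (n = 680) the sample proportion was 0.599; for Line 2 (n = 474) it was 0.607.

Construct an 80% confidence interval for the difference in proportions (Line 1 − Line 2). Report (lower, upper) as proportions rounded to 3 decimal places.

SE₁ = √(p̂₁(1−p̂₁)/n₁) = √(0.5990·0.4010/680) = 0.01879; SE₂ = √(0.6070·0.3930/474) = 0.02243.
Independent samples: SE of the difference = √(SE₁² + SE₂²) = √(0.0003530641 + 0.0005031049) = 0.02926.
z* for 80% confidence is 1.282, so the margin of error is 1.282 × 0.02926 = 0.03751.
Point estimate p̂₁ − p̂₂ = 0.5990 − 0.6070 = -0.0080.
-0.0080 ± 0.03751 → (-0.046, 0.030).

(-0.046, 0.030)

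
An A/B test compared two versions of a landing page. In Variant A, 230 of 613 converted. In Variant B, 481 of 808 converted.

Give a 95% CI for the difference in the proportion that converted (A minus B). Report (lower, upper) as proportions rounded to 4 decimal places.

(-0.2712, -0.1690)

Sample proportions: 230/613 = 0.3752, 481/808 = 0.5953.
Each SE is √(p̂(1−p̂)/n): √(0.3752·0.6248/613) = 0.01956 and √(0.5953·0.4047/808) = 0.01727.
SE(p̂₁ − p̂₂) = √(SE₁² + SE₂²) = √(0.0003825936 + 0.0002982529) = 0.02609, since the two samples are independent.
At 95% confidence z* = 1.960; margin = 1.960 × 0.02609 = 0.05114.
The difference is 0.3752 − 0.5953 = -0.2201, so the interval is -0.2201 ± 0.05114 = (-0.2712, -0.1690).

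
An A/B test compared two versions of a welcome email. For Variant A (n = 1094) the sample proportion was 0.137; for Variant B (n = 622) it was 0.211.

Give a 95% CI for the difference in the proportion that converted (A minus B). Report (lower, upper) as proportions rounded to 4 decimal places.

(-0.1120, -0.0360)

SE₁ = √(p̂₁(1−p̂₁)/n₁) = √(0.1370·0.8630/1094) = 0.01040; SE₂ = √(0.2110·0.7890/622) = 0.01636.
Independent samples: SE of the difference = √(SE₁² + SE₂²) = √(0.00010816 + 0.0002676496) = 0.01939.
z* for 95% confidence is 1.960, so the margin of error is 1.960 × 0.01939 = 0.03800.
Point estimate p̂₁ − p̂₂ = 0.1370 − 0.2110 = -0.0740.
-0.0740 ± 0.03800 → (-0.1120, -0.0360).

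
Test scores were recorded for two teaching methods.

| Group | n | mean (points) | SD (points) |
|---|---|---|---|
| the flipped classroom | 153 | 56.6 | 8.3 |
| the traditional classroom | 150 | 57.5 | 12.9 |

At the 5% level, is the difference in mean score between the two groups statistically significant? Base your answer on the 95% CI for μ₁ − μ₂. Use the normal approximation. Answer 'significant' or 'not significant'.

SE₁ = s₁/√n₁ = 8.3/√153 = 0.6710; SE₂ = 12.9/√150 = 1.0533.
Independent samples, unequal variances: SE_diff = √(SE₁² + SE₂²) = √(0.450241 + 1.10944089) = 1.2489.
z* = 1.960, so margin of error = 1.960 × 1.2489 = 2.4478.
Difference in means = 56.6 − 57.5 = -0.9000.
-0.9000 ± 2.4478 → (-3.3478, 1.5478).
The interval (-3.3478, 1.5478) contains 0, so the difference is not significant.

not significant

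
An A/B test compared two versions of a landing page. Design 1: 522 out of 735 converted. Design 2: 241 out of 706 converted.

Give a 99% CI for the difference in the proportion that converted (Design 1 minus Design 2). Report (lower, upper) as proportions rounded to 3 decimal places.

(0.306, 0.432)

p̂₁ = 522/735 = 0.7102 and p̂₂ = 241/706 = 0.3414.
SE₁ = √(p̂₁(1−p̂₁)/n₁) = √(0.7102·0.2898/735) = 0.01673; SE₂ = √(0.3414·0.6586/706) = 0.01785.
Independent samples: SE of the difference = √(SE₁² + SE₂²) = √(0.0002798929 + 0.0003186225) = 0.02446.
z* for 99% confidence is 2.576, so the margin of error is 2.576 × 0.02446 = 0.06301.
Point estimate p̂₁ − p̂₂ = 0.7102 − 0.3414 = 0.3688.
0.3688 ± 0.06301 → (0.306, 0.432).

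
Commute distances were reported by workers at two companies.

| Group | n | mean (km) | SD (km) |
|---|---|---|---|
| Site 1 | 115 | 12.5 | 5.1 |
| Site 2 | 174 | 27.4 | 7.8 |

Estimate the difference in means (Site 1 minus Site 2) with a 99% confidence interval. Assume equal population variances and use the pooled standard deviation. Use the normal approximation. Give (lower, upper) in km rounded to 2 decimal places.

Pooled variance s_p² = [114·5.1² + 173·7.8²] / (115+174−2) = 47.0051, so s_p = 6.8560.
SE_diff = s_p·√(1/n₁ + 1/n₂) = 6.8560·√(1/115 + 1/174) = 0.8239.
z* = 2.576; margin = 2.576 × 0.8239 = 2.1224.
Difference = 12.5 − 27.4 = -14.9000.
-14.9000 ± 2.1224 → (-17.02, -12.78).

(-17.02, -12.78)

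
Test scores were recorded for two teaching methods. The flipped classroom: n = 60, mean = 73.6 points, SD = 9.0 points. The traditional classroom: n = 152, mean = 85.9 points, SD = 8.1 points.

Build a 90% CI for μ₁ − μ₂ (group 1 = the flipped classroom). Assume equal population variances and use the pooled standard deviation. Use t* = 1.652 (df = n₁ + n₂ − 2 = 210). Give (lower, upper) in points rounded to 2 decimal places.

s_p = √[((n₁−1)s₁² + (n₂−1)s₂²)/(n₁+n₂−2)] = √[(59·9.0² + 151·8.1²)/210] = 8.3626.
SE = 8.3626·√(1/60 + 1/152) = 1.2750.
With t* = 1.652, margin = 1.652 × 1.2750 = 2.1063.
x̄₁ − x̄₂ = 73.6 − 85.9 = -12.3000; interval -12.3000 ± 2.1063 = (-14.41, -10.19).

(-14.41, -10.19)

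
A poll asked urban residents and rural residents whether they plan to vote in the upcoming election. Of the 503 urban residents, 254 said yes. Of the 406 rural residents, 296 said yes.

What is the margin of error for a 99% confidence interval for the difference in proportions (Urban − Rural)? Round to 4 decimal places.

0.0808

First, p̂₁ = 254/503 = 0.5050; p̂₂ = 296/406 = 0.7291.
The two standard errors are √(0.5050×0.4950/503) = 0.02229 and √(0.7291×0.2709/406) = 0.02206.
Because the samples are independent, SE_diff = √(0.02229² + 0.02206²) = 0.03136.
Using z* = 2.576 for 99%, ME = 2.576 × 0.03136 = 0.08078.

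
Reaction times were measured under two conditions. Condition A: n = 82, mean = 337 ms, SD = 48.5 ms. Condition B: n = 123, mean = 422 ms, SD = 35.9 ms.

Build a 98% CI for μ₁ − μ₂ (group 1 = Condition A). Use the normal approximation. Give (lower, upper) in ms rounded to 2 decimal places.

Standard errors of each mean: 48.5/√82 = 5.3559 and 35.9/√123 = 3.2370.
SE(x̄₁ − x̄₂) = √(5.3559² + 3.2370²) = 6.2581 for independent samples with unequal variances.
With z* = 2.326, the margin is 2.326 × 6.2581 = 14.5563.
x̄₁ − x̄₂ = 337 − 422 = -85.0000; the interval is -85.0000 ± 14.5563 = (-99.56, -70.44).

(-99.56, -70.44)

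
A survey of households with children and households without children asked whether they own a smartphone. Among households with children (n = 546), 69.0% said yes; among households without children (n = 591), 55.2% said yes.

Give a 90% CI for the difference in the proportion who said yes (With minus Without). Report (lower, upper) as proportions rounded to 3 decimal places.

(0.091, 0.185)

SE₁ = √(p̂₁(1−p̂₁)/n₁) = √(0.6900·0.3100/546) = 0.01979; SE₂ = √(0.5520·0.4480/591) = 0.02046.
Independent samples: SE of the difference = √(SE₁² + SE₂²) = √(0.0003916441 + 0.0004186116) = 0.02846.
z* for 90% confidence is 1.645, so the margin of error is 1.645 × 0.02846 = 0.04682.
Point estimate p̂₁ − p̂₂ = 0.6900 − 0.5520 = 0.1380.
0.1380 ± 0.04682 → (0.091, 0.185).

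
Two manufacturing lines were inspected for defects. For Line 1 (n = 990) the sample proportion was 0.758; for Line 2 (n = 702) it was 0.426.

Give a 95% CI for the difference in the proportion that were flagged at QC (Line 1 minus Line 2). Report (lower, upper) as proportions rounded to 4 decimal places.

The two standard errors are √(0.7580×0.2420/990) = 0.01361 and √(0.4260×0.5740/702) = 0.01866.
Because the samples are independent, SE_diff = √(0.01361² + 0.01866²) = 0.02310.
Using z* = 1.960 for 95%, ME = 1.960 × 0.02310 = 0.04528.
p̂₁ − p̂₂ = 0.3320; interval 0.3320 ± 0.04528 gives (0.2867, 0.3773).

(0.2867, 0.3773)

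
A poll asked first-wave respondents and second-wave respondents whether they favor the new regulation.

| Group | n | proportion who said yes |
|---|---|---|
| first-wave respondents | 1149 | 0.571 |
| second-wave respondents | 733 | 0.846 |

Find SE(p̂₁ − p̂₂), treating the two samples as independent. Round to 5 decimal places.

0.01977

SE₁ = √(p̂₁(1−p̂₁)/n₁) = √(0.5710·0.4290/1149) = 0.01460; SE₂ = √(0.8460·0.1540/733) = 0.01333.
Independent samples: SE of the difference = √(SE₁² + SE₂²) = √(0.00021316 + 0.0001776889) = 0.01977.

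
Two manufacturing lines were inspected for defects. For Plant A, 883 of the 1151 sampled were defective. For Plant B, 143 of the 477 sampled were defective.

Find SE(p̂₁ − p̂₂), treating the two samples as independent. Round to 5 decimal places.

Sample proportions: 883/1151 = 0.7672, 143/477 = 0.2998.
Each SE is √(p̂(1−p̂)/n): √(0.7672·0.2328/1151) = 0.01246 and √(0.2998·0.7002/477) = 0.02098.
SE(p̂₁ − p̂₂) = √(SE₁² + SE₂²) = √(0.0001552516 + 0.0004401604) = 0.02440, since the two samples are independent.

0.02440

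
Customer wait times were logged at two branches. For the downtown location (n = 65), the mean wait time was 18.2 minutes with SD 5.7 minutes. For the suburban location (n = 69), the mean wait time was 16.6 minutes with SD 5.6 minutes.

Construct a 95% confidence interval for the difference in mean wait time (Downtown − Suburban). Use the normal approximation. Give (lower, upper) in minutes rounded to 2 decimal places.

(-0.31, 3.51)

Standard errors of each mean: 5.7/√65 = 0.7070 and 5.6/√69 = 0.6742.
SE(x̄₁ − x̄₂) = √(0.7070² + 0.6742²) = 0.9769 for independent samples with unequal variances.
With z* = 1.960, the margin is 1.960 × 0.9769 = 1.9147.
x̄₁ − x̄₂ = 18.2 − 16.6 = 1.6000; the interval is 1.6000 ± 1.9147 = (-0.31, 3.51).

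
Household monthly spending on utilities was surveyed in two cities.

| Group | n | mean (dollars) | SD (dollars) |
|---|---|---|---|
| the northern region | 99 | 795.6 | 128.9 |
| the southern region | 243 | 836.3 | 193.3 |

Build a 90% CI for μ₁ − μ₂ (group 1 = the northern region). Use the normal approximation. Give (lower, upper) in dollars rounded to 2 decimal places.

SE₁ = s₁/√n₁ = 128.9/√99 = 12.9549; SE₂ = 193.3/√243 = 12.4002.
Independent samples, unequal variances: SE_diff = √(SE₁² + SE₂²) = √(167.82943401 + 153.76496004) = 17.9331.
z* = 1.645, so margin of error = 1.645 × 17.9331 = 29.4999.
Difference in means = 795.6 − 836.3 = -40.7000.
-40.7000 ± 29.4999 → (-70.20, -11.20).

(-70.20, -11.20)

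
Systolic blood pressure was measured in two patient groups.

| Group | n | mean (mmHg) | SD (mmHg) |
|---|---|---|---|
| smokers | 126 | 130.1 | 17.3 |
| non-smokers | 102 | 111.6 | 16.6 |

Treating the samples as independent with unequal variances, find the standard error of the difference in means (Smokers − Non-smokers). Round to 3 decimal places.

Per-group SEs: s₁/√n₁ = 17.3/√126 = 1.5412, s₂/√n₂ = 16.6/√102 = 1.6436.
Unpooled SE of the difference: √(2.37529744 + 2.70142096) = 2.2532.

2.253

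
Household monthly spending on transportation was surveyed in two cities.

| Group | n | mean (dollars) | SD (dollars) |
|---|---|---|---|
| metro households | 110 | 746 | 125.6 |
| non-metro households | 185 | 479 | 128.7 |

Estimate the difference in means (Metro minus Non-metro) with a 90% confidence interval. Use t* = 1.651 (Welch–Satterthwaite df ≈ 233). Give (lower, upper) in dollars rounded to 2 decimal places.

(241.80, 292.20)

Standard errors of each mean: 125.6/√110 = 11.9755 and 128.7/√185 = 9.4622.
SE(x̄₁ − x̄₂) = √(11.9755² + 9.4622²) = 15.2626 for independent samples with unequal variances.
With t* = 1.651, the margin is 1.651 × 15.2626 = 25.1986.
x̄₁ − x̄₂ = 746 − 479 = 267.0000; the interval is 267.0000 ± 25.1986 = (241.80, 292.20).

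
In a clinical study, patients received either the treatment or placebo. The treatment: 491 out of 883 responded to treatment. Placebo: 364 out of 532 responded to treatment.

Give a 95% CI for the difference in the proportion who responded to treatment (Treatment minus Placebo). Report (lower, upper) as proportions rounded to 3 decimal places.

p̂₁ = 491/883 = 0.5561 and p̂₂ = 364/532 = 0.6842.
SE₁ = √(p̂₁(1−p̂₁)/n₁) = √(0.5561·0.4439/883) = 0.01672; SE₂ = √(0.6842·0.3158/532) = 0.02015.
Independent samples: SE of the difference = √(SE₁² + SE₂²) = √(0.0002795584 + 0.0004060225) = 0.02618.
z* for 95% confidence is 1.960, so the margin of error is 1.960 × 0.02618 = 0.05131.
Point estimate p̂₁ − p̂₂ = 0.5561 − 0.6842 = -0.1281.
-0.1281 ± 0.05131 → (-0.179, -0.077).

(-0.179, -0.077)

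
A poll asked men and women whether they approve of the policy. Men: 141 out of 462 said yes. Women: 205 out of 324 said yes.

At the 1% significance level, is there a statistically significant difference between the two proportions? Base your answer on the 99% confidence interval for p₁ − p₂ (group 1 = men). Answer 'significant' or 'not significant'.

Sample proportions: 141/462 = 0.3052, 205/324 = 0.6327.
Each SE is √(p̂(1−p̂)/n): √(0.3052·0.6948/462) = 0.02142 and √(0.6327·0.3673/324) = 0.02678.
SE(p̂₁ − p̂₂) = √(SE₁² + SE₂²) = √(0.0004588164 + 0.0007171684) = 0.03429, since the two samples are independent.
At 99% confidence z* = 2.576; margin = 2.576 × 0.03429 = 0.08833.
The difference is 0.3052 − 0.6327 = -0.3275, so the interval is -0.3275 ± 0.08833 = (-0.41583, -0.23917).
The interval (-0.41583, -0.23917) does not contain 0, so the difference is significant.

significant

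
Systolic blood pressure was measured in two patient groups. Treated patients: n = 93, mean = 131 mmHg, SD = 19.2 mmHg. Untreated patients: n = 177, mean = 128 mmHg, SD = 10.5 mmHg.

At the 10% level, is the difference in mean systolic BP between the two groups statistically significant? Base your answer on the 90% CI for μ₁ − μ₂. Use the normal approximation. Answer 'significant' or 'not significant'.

Standard errors of each mean: 19.2/√93 = 1.9909 and 10.5/√177 = 0.7892.
SE(x̄₁ − x̄₂) = √(1.9909² + 0.7892²) = 2.1416 for independent samples with unequal variances.
With z* = 1.645, the margin is 1.645 × 2.1416 = 3.5229.
x̄₁ − x̄₂ = 131 − 128 = 3.0000; the interval is 3.0000 ± 3.5229 = (-0.5229, 6.5229).
The interval (-0.5229, 6.5229) contains 0, so the difference is not significant.

not significant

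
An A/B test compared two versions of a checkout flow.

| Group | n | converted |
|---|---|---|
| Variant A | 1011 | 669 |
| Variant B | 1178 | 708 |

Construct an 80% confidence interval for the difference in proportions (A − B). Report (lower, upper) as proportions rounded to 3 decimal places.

(0.034, 0.087)

First, p̂₁ = 669/1011 = 0.6617; p̂₂ = 708/1178 = 0.6010.
The two standard errors are √(0.6617×0.3383/1011) = 0.01488 and √(0.6010×0.3990/1178) = 0.01427.
Because the samples are independent, SE_diff = √(0.01488² + 0.01427²) = 0.02062.
Using z* = 1.282 for 80%, ME = 1.282 × 0.02062 = 0.02643.
p̂₁ − p̂₂ = 0.0607; interval 0.0607 ± 0.02643 gives (0.034, 0.087).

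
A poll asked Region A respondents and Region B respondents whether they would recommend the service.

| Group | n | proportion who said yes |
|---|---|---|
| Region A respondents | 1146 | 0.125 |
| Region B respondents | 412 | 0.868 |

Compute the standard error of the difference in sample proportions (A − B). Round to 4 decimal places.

0.0193

The two standard errors are √(0.1250×0.8750/1146) = 0.00977 and √(0.8680×0.1320/412) = 0.01668.
Because the samples are independent, SE_diff = √(0.00977² + 0.01668²) = 0.01933.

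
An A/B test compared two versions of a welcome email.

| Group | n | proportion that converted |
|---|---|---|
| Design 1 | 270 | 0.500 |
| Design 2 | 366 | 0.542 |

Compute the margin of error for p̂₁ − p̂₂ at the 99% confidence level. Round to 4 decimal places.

The two standard errors are √(0.5000×0.5000/270) = 0.03043 and √(0.5420×0.4580/366) = 0.02604.
Because the samples are independent, SE_diff = √(0.03043² + 0.02604²) = 0.04005.
Using z* = 2.576 for 99%, ME = 2.576 × 0.04005 = 0.10317.

0.1032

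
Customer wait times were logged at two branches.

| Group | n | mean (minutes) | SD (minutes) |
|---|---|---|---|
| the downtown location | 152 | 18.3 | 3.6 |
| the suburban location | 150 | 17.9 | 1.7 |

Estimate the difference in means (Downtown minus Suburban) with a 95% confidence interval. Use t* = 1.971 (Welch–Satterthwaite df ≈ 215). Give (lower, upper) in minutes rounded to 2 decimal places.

(-0.24, 1.04)

Standard errors of each mean: 3.6/√152 = 0.2920 and 1.7/√150 = 0.1388.
SE(x̄₁ − x̄₂) = √(0.2920² + 0.1388²) = 0.3233 for independent samples with unequal variances.
With t* = 1.971, the margin is 1.971 × 0.3233 = 0.6372.
x̄₁ − x̄₂ = 18.3 − 17.9 = 0.4000; the interval is 0.4000 ± 0.6372 = (-0.24, 1.04).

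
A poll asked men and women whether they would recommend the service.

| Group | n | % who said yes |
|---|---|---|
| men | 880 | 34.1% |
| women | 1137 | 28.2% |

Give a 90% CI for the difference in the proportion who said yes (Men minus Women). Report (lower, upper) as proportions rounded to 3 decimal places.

(0.025, 0.093)

SE₁ = √(p̂₁(1−p̂₁)/n₁) = √(0.3410·0.6590/880) = 0.01598; SE₂ = √(0.2820·0.7180/1137) = 0.01334.
Independent samples: SE of the difference = √(SE₁² + SE₂²) = √(0.0002553604 + 0.0001779556) = 0.02082.
z* for 90% confidence is 1.645, so the margin of error is 1.645 × 0.02082 = 0.03425.
Point estimate p̂₁ − p̂₂ = 0.3410 − 0.2820 = 0.0590.
0.0590 ± 0.03425 → (0.025, 0.093).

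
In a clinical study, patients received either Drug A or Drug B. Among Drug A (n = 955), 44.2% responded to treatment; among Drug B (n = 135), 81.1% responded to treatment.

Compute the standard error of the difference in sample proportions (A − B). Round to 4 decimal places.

Each SE is √(p̂(1−p̂)/n): √(0.4420·0.5580/955) = 0.01607 and √(0.8110·0.1890/135) = 0.03370.
SE(p̂₁ − p̂₂) = √(SE₁² + SE₂²) = √(0.0002582449 + 0.00113569) = 0.03734, since the two samples are independent.

0.0373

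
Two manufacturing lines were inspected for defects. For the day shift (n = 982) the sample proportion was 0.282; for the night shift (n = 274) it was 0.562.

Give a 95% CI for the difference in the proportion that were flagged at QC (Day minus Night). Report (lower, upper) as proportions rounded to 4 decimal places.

Each SE is √(p̂(1−p̂)/n): √(0.2820·0.7180/982) = 0.01436 and √(0.5620·0.4380/274) = 0.02997.
SE(p̂₁ − p̂₂) = √(SE₁² + SE₂²) = √(0.0002062096 + 0.0008982009) = 0.03323, since the two samples are independent.
At 95% confidence z* = 1.960; margin = 1.960 × 0.03323 = 0.06513.
The difference is 0.2820 − 0.5620 = -0.2800, so the interval is -0.2800 ± 0.06513 = (-0.3451, -0.2149).

(-0.3451, -0.2149)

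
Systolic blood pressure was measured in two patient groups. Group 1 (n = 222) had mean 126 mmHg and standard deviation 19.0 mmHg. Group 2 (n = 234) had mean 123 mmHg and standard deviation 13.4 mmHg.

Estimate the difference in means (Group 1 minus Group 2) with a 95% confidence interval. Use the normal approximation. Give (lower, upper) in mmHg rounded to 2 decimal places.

SE₁ = s₁/√n₁ = 19.0/√222 = 1.2752; SE₂ = 13.4/√234 = 0.8760.
Independent samples, unequal variances: SE_diff = √(SE₁² + SE₂²) = √(1.62613504 + 0.767376) = 1.5471.
z* = 1.960, so margin of error = 1.960 × 1.5471 = 3.0323.
Difference in means = 126 − 123 = 3.0000.
3.0000 ± 3.0323 → (-0.03, 6.03).

(-0.03, 6.03)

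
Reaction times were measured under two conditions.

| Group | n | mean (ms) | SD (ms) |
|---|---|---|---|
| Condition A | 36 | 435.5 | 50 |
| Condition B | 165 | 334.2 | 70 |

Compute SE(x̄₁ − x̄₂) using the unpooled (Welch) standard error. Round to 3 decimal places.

9.957

SE₁ = s₁/√n₁ = 50/√36 = 8.3333; SE₂ = 70/√165 = 5.4495.
Independent samples, unequal variances: SE_diff = √(SE₁² + SE₂²) = √(69.44388889 + 29.69705025) = 9.9570.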